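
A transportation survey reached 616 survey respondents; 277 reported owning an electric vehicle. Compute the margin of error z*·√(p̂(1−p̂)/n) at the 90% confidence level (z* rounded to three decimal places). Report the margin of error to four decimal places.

ME = 0.0330

Sample proportion p̂ = 277/616 = 0.44968.
SE = √(p̂(1−p̂)/n) = √(0.247467/616) = 0.020043.
z* = 1.645 at the 90% level.
Margin of error = z*·SE = 1.645 × 0.020043 = 0.0330.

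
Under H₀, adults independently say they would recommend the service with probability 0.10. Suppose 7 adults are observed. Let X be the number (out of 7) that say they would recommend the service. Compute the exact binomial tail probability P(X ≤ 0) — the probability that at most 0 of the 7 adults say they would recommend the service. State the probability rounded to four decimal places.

P = 0.4783

X ~ Binomial(n=7, p=0.10).
P(X ≤ 0) = C(7,0)·0.10^0·0.90^7.
= 0.478297 = 0.4783.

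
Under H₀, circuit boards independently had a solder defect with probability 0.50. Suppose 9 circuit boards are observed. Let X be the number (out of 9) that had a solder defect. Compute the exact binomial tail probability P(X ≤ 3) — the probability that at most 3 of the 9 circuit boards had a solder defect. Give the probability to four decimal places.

X ~ Binomial(n=9, p=0.50).
P(X ≤ 3) = C(9,0)·0.50^0·0.50^9 + C(9,1)·0.50^1·0.50^8 + C(9,2)·0.50^2·0.50^7 + C(9,3)·0.50^3·0.50^6.
= 0.001953 + 0.017578 + 0.070312 + 0.164062 = 0.2539.

P = 0.2539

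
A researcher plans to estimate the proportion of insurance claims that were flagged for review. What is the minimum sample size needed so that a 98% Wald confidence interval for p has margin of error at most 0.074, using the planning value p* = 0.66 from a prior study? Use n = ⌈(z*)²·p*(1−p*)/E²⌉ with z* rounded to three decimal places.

n = 222

The 98% critical value is z* = 2.326.
p*(1−p*) = 0.66·0.34 = 0.2244.
Required n before rounding: 5.410276 × 0.2244 / 0.074² = 221.707.
⌈221.707⌉ = 222.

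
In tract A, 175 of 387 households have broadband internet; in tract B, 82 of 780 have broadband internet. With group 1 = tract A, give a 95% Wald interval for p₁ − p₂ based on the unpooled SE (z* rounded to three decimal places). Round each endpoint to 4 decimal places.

(0.2930, 0.4011)

p̂₁ = 0.45220, p̂₂ = 0.10513, so the observed difference is 0.34707.
Unpooled SE = √(p̂₁(1−p̂₁)/n₁ + p̂₂(1−p̂₂)/n₂) = √(0.000640090 + 0.000120611) = 0.027581.
The 95% critical value is z* = 1.960. Margin = 1.960·0.027581 = 0.05406.
CI: 0.34707 ± 0.05406 = (0.2930, 0.4011).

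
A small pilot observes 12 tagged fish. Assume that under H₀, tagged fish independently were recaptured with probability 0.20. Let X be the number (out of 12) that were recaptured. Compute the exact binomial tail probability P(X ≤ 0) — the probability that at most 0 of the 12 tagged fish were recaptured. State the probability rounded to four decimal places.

P = 0.0687

X is binomial with n = 12 and p = 0.20.
P(X ≤ 0) = C(12,0)·0.20^0·0.80^12.
= 0.068719 = 0.0687.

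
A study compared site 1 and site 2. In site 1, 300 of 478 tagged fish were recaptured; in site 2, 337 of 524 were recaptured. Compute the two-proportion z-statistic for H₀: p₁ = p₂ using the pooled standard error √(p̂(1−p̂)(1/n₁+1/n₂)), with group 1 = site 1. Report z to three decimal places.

z = -0.510

p̂₁ = 300/478 = 0.62762, p̂₂ = 337/524 = 0.64313.
Pooling: p̂ = 637/1002 = 0.63573.
Pooled SE = √[0.2315778·0.00400045] ≈ 0.030437.
z = -0.01551/0.030437 = -0.510.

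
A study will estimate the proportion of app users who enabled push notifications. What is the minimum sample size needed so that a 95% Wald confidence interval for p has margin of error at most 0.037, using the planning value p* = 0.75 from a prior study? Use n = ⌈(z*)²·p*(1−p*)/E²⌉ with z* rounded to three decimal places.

The 95% critical value is z* = 1.960.
p*(1−p*) = 0.1875.
Required n before rounding: 3.841600 × 0.1875 / 0.037² = 526.150.
⌈526.150⌉ = 527.

n = 527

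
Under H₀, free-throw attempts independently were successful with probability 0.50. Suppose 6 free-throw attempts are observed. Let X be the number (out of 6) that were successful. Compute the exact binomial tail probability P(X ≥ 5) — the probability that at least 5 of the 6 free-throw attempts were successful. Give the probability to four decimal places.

P = 0.1094

X is binomial with n = 6 and p = 0.50.
P(X ≥ 5) = C(6,5)·0.50^5·0.50^1 + C(6,6)·0.50^6·0.50^0.
= 0.093750 + 0.015625 = 0.1094.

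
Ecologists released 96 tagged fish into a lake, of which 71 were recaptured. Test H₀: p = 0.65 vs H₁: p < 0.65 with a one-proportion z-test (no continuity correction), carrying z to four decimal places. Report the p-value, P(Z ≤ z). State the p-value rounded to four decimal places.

p-value = 0.9671

The sample proportion is 71/96 = 0.73958.
SE₀ = √(0.65·0.35/96) = 0.048681.
Test statistic (full precision, shown to 4 dp): z = (71/96 − 0.65)/SE₀ ≈ 1.8402.
p-value = P(Z ≤ z) with z = 1.8402 → 0.9671.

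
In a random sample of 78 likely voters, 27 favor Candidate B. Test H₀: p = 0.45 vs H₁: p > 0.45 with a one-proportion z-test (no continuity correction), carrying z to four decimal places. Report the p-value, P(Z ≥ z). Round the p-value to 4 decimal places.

p̂ = 27/78 = 0.34615.
SE₀ = √(0.45·0.55/78) = 0.056330.
Test statistic (full precision, shown to 4 dp): z = (27/78 − 0.45)/SE₀ ≈ -1.8435.
From the standard normal, P(Z ≥ z) = 0.9674.

p-value = 0.9674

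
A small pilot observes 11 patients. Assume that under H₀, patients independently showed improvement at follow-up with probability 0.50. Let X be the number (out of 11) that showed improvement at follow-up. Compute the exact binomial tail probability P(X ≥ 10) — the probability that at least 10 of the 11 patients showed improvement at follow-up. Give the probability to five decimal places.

X ~ Binomial(n=11, p=0.50).
P(X ≥ 10) = C(11,10)·0.50^10·0.50^1 + C(11,11)·0.50^11·0.50^0.
= 0.005371 + 0.000488 = 0.00586.

P = 0.00586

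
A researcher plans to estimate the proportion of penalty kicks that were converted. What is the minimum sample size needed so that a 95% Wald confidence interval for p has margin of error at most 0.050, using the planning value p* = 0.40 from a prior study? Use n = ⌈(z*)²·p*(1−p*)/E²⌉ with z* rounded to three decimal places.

n = 369

For 95% confidence, z* = 1.960.
p*(1−p*) = 0.40·0.60 = 0.2400.
Required n before rounding: 3.841600 × 0.2400 / 0.050² = 368.794.
⌈368.794⌉ = 369.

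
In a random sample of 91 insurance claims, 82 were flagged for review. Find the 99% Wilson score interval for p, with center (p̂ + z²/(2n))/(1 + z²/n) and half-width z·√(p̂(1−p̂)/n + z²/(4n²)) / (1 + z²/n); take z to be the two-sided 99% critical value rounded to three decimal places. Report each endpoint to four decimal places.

Here p̂ = 82/91 = 0.90110 and z = 2.576 (z² = 6.635776).
1 + z²/n = 1.072921.
Center = (0.90110 + 0.036460)/1.072921 = 0.87384.
Radicand: p̂(1−p̂)/n + z²/(4n²) = 0.000979337 + 0.000200331 = 0.001179668.
Half-width = 2.576·√0.001179668/1.072921 = 0.08246.
CI: 0.87384 ± 0.08246 = (0.7914, 0.9563).

(0.7914, 0.9563)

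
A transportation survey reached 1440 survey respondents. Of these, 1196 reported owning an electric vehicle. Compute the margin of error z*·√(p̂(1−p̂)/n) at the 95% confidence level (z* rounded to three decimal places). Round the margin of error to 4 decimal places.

ME = 0.0194

Sample proportion p̂ = 1196/1440 = 0.83056.
SE(p̂) = √(0.83056·0.16944/1440) = 0.009886.
The 95% critical value is z* = 1.960.
Margin of error = z*·SE = 1.960 × 0.009886 = 0.0194.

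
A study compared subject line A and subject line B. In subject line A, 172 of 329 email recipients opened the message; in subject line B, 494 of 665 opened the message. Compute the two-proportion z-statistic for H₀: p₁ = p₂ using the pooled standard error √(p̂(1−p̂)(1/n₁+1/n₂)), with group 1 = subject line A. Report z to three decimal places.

p̂₁ = 172/329 = 0.52280, p̂₂ = 494/665 = 0.74286.
Pooling: p̂ = 666/994 = 0.67002.
Pooled SE = √[0.2210932·0.00454327] ≈ 0.031694.
z = (p̂₁ − p̂₂)/SE = (0.52280 − 0.74286)/0.031694 = -0.22006/0.031694 = -6.943.

z = -6.943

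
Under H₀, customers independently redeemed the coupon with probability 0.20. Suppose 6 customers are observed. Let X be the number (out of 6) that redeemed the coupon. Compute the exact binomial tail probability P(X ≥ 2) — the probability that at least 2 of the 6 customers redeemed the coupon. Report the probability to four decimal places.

P = 0.3446

X ~ Binomial(n=6, p=0.20).
P(X ≥ 2) = Σ_{j=2}^{6} C(6,j)·0.20^j·0.80^{6−j}.
= 0.245760 + 0.081920 + 0.015360 + 0.001536 + 0.000064 = 0.3446.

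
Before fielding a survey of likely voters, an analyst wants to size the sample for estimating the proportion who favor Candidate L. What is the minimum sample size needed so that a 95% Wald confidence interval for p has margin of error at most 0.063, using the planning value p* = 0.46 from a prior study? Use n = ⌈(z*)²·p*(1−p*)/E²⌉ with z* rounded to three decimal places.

z* = 1.960 at the 95% level.
p*(1−p*) = 0.46·0.54 = 0.2484.
Required n before rounding: 3.841600 × 0.2484 / 0.063² = 240.427.
⌈240.427⌉ = 241.

n = 241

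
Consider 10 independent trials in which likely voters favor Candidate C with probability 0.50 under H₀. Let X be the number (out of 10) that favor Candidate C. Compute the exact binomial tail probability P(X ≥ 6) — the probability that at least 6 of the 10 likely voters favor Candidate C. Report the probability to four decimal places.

P = 0.3770

X ~ Binomial(n=10, p=0.50).
P(X ≥ 6) = Σ_{j=6}^{10} C(10,j)·0.50^j·0.50^{10−j}.
= 0.205078 + 0.117188 + 0.043945 + 0.009766 + 0.000977 = 0.3770.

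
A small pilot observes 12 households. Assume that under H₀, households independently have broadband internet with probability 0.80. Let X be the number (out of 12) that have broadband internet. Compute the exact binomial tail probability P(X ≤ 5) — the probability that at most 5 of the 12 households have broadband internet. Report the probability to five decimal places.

P = 0.00390

X ~ Binomial(n=12, p=0.80).
P(X ≤ 5) = Σ_{j=0}^{5} C(12,j)·0.80^j·0.20^{12−j}.
= 0.000000 + 0.000000 + 0.000004 + 0.000058 + 0.000519 + 0.003322 = 0.00390.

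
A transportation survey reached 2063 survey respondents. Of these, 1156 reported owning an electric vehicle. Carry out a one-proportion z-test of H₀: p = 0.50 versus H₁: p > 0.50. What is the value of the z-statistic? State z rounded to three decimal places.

z = 5.482

p̂ = 1156/2063 = 0.56035.
Null standard error: √(0.50·0.50/2063) = √0.000121183 = 0.011008.
z = (p̂ − p₀)/SE = (0.56035 − 0.50)/0.011008 = 5.482.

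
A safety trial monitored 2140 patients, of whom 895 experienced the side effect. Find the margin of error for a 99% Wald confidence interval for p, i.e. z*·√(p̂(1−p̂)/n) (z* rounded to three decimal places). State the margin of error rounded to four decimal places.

ME = 0.0275

The sample proportion is 895/2140 = 0.41822.
SE = √(p̂(1−p̂)/n) = √(0.243313/2140) = 0.010663.
For 99% confidence, z* = 2.576.
Margin of error = z*·SE = 2.576 × 0.010663 = 0.0275.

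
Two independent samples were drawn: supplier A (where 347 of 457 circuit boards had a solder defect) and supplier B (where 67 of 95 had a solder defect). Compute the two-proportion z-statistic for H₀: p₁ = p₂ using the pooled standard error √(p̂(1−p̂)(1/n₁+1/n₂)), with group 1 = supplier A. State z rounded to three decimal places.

p̂₁ = 347/457 = 0.75930, p̂₂ = 67/95 = 0.70526.
Pooling: p̂ = 414/552 = 0.75000.
Pooled SE = √[0.1875000·0.01271450] ≈ 0.048826.
z = (p̂₁ − p̂₂)/SE = (0.75930 − 0.70526)/0.048826 = 0.05404/0.048826 = 1.107.

z = 1.107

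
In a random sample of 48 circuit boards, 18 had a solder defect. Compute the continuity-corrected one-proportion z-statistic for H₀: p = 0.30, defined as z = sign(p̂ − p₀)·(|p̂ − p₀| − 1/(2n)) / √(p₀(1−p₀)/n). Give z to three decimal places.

p̂ = 18/48 = 0.37500. p̂ − p₀ = 0.075000.
Continuity correction 1/(2n) = 1/96 = 0.010417.
Corrected numerator: |0.075000| − 0.010417 = 0.064583.
SE₀ = √(0.30·0.70/48) = 0.066144.
z = +0.064583/0.066144 = 0.976.

z = 0.976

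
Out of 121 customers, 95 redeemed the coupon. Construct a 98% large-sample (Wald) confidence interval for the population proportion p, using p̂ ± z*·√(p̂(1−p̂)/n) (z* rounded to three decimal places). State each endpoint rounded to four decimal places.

(0.6983, 0.8720)

Sample proportion p̂ = 95/121 = 0.78512.
Standard error of p̂: √(0.168704/121) = √0.001394251 = 0.037340.
The 98% critical value is z* = 2.326.
Margin = 2.326·0.037340 = 0.08685.
Interval: 0.78512 ± 0.08685 → (0.6983, 0.8720).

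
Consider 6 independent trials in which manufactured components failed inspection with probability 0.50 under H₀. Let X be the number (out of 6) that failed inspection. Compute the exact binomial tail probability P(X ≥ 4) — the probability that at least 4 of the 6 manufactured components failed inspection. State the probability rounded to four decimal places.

X ~ Binomial(n=6, p=0.50).
P(X ≥ 4) = C(6,4)·0.50^4·0.50^2 + C(6,5)·0.50^5·0.50^1 + C(6,6)·0.50^6·0.50^0.
= 0.234375 + 0.093750 + 0.015625 = 0.3438.

P = 0.3438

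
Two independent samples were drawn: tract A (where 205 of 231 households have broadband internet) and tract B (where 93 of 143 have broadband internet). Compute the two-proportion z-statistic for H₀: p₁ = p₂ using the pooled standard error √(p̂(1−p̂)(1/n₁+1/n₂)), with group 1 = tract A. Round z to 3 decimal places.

Sample proportions: p̂₁ = 205/231 = 0.88745 and p̂₂ = 93/143 = 0.65035.
Pooled p̂ = (205+93)/(231+143) = 298/374 = 0.79679.
Pooled SE = √[0.1619148·0.01132201] ≈ 0.042816.
z = (p̂₁ − p̂₂)/SE = (0.88745 − 0.65035)/0.042816 = 0.23710/0.042816 = 5.538.

z = 5.538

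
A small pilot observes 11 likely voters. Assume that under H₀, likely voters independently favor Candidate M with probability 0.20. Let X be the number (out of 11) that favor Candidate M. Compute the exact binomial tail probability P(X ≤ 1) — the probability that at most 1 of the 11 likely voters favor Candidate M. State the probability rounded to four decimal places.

P = 0.3221

X ~ Binomial(n=11, p=0.20).
P(X ≤ 1) = C(11,0)·0.20^0·0.80^11 + C(11,1)·0.20^1·0.80^10.
= 0.085899 + 0.236223 = 0.3221.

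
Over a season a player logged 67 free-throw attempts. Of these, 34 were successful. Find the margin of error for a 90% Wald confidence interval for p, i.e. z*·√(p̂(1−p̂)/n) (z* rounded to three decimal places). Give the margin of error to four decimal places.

ME = 0.1005

Sample proportion p̂ = 34/67 = 0.50746.
SE = √(p̂(1−p̂)/n) = √(0.249944/67) = 0.061078.
z* = 1.645 at the 90% level.
So ME = 0.1005.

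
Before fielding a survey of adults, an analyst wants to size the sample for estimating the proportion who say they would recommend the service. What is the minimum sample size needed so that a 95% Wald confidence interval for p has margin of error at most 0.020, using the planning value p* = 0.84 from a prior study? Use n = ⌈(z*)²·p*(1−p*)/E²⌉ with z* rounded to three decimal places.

z* = 1.960 at the 95% level.
p*(1−p*) = 0.84·0.16 = 0.1344.
Required n before rounding: 3.841600 × 0.1344 / 0.020² = 1290.778.
⌈1290.778⌉ = 1291.

n = 1291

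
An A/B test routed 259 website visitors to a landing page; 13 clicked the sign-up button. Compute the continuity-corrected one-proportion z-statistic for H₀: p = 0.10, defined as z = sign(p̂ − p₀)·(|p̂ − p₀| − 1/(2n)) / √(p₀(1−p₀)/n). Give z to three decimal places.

With x = 13 successes in n = 259, p̂ = 0.05019. p̂ − p₀ = -0.049807.
Continuity correction 1/(2n) = 1/518 = 0.001931.
Corrected numerator: |-0.049807| − 0.001931 = 0.047876.
Null standard error: √(0.10·0.90/259) = √0.000347490 = 0.018641.
z = −0.047876/0.018641 = -2.568.

z = -2.568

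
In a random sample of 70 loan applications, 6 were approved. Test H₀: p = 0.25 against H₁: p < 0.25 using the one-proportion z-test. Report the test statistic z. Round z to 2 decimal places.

z = -3.17

The sample proportion is 6/70 = 0.08571.
SE₀ = √(0.25·0.75/70) = 0.051755.
z = (p̂ − p₀)/SE = (0.08571 − 0.25)/0.051755 = -3.17.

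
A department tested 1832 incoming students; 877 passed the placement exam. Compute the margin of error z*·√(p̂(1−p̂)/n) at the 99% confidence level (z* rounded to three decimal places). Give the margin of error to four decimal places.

ME = 0.0301

With x = 877 successes in n = 1832, p̂ = 0.47871.
SE = √(p̂(1−p̂)/n) = √(0.249547/1832) = 0.011671.
For 99% confidence, z* = 2.576.
Margin of error = z*·SE = 2.576 × 0.011671 = 0.0301.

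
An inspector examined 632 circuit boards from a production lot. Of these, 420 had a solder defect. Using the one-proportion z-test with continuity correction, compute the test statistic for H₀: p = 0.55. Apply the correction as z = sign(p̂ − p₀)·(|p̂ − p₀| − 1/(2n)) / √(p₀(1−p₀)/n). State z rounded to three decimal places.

Sample proportion p̂ = 420/632 = 0.66456. p̂ − p₀ = 0.114557.
1/(2n) = 0.000791.
Corrected numerator: |0.114557| − 0.000791 = 0.113766.
SE₀ = √(0.55·0.45/632) = 0.019789.
z = (+)0.113766/0.019789 = 5.749.

z = 5.749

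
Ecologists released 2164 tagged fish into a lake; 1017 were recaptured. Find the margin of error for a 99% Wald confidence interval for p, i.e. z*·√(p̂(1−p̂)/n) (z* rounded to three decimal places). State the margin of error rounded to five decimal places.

ME = 0.02764

p̂ = 1017/2164 = 0.46996.
Standard error of p̂: √(0.249098/2164) = √0.000115110 = 0.010729.
The 99% critical value is z* = 2.576.
ME = 2.576·0.010729 = 0.02764.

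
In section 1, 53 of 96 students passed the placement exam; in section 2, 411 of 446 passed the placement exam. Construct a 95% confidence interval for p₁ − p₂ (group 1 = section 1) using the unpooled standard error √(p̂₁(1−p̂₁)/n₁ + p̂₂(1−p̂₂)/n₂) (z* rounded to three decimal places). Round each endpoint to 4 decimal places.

(-0.4720, -0.2669)

p̂₁ = 53/96 = 0.55208, p̂₂ = 411/446 = 0.92152; p̂₁ − p̂₂ = -0.36944.
Unpooled SE = √(p̂₁(1−p̂₁)/n₁ + p̂₂(1−p̂₂)/n₂) = √(0.002575910 + 0.000162146) = 0.052326.
The 95% critical value is z* = 1.960. Margin of error = 0.10256.
So the interval runs from -0.4720 to -0.2669.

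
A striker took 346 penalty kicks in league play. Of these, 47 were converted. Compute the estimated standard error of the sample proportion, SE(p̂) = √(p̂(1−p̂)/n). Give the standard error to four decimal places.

p̂ = 47/346 = 0.13584.
p̂(1−p̂) = 0.13584·0.86416 = 0.117387.
SE = √(0.117387/346) = √0.000339269 = 0.0184.

SE = 0.0184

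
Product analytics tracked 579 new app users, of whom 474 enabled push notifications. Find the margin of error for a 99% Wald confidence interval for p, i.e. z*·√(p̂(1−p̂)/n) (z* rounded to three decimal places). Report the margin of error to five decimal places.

With x = 474 successes in n = 579, p̂ = 0.81865.
SE = √(p̂(1−p̂)/n) = √(0.148460/579) = 0.016013.
For 99% confidence, z* = 2.576.
Margin of error = z*·SE = 2.576 × 0.016013 = 0.04125.

ME = 0.04125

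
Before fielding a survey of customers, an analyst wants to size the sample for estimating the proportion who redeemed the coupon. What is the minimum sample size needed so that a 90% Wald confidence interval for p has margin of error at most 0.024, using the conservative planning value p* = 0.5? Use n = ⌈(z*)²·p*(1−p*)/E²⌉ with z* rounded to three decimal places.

The 90% critical value is z* = 1.645.
p*(1−p*) = 0.50·0.50 = 0.2500.
Required n before rounding: 2.706025 × 0.2500 / 0.024² = 1174.490.
⌈1174.490⌉ = 1175.

n = 1175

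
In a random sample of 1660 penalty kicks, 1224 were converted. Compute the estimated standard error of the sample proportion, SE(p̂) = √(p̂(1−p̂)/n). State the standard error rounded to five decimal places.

Sample proportion p̂ = 1224/1660 = 0.73735.
p̂(1−p̂) = 0.73735·0.26265 = 0.193665.
Dividing by n and taking the root: √0.000116666 = 0.01080.

SE = 0.01080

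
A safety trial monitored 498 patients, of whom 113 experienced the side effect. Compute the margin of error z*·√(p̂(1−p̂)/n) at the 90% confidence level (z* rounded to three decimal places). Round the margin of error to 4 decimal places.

ME = 0.0309

p̂ = 113/498 = 0.22691.
SE(p̂) = √(0.22691·0.77309/498) = 0.018768.
z* = 1.645 at the 90% level.
Margin of error = z*·SE = 1.645 × 0.018768 = 0.0309.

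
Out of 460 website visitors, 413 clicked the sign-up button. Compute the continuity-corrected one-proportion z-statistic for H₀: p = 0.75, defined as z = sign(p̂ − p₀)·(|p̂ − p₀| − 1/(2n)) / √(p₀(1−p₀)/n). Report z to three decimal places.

z = 7.268

With x = 413 successes in n = 460, p̂ = 0.89783. p̂ − p₀ = 0.147826.
1/(2n) = 0.001087.
Corrected numerator: |0.147826| − 0.001087 = 0.146739.
SE₀ = √(0.75·0.25/460) = 0.020189.
z = (+)0.146739/0.020189 = 7.268.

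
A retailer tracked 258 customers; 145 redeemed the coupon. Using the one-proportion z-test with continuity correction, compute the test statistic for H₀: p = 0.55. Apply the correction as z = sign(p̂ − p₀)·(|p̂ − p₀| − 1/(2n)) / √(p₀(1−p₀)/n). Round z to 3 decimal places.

p̂ = 145/258 = 0.56202. p̂ − p₀ = 0.012016.
1/(2n) = 0.001938.
Corrected numerator: |0.012016| − 0.001938 = 0.010078.
Null standard error: √(0.55·0.45/258) = √0.000959302 = 0.030973.
z = (+)0.010078/0.030973 = 0.325.

z = 0.325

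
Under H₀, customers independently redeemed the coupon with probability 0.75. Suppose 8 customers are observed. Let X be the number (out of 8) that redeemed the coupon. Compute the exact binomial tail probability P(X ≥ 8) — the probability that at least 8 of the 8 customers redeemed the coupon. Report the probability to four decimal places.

X ~ Binomial(n=8, p=0.75).
P(X ≥ 8) = C(8,8)·0.75^8·0.25^0.
= 0.100113 = 0.1001.

P = 0.1001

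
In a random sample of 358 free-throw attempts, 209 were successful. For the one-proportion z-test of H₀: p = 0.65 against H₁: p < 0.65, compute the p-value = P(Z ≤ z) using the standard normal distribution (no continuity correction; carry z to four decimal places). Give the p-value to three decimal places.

Sample proportion p̂ = 209/358 = 0.58380.
Null standard error: √(0.65·0.35/358) = √0.000635475 = 0.025209.
z = (p̂ − p₀)/SE = (209/358 − 0.65)/0.025209 ≈ -2.6261.
p-value = P(Z ≤ z) with z = -2.6261 → 0.004.

p-value = 0.004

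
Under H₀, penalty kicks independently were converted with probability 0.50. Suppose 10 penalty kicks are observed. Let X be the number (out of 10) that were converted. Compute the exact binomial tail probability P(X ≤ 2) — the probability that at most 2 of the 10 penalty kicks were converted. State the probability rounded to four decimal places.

P = 0.0547

X is binomial with n = 10 and p = 0.50.
P(X ≤ 2) = C(10,0)·0.50^0·0.50^10 + C(10,1)·0.50^1·0.50^9 + C(10,2)·0.50^2·0.50^8.
= 0.000977 + 0.009766 + 0.043945 = 0.0547.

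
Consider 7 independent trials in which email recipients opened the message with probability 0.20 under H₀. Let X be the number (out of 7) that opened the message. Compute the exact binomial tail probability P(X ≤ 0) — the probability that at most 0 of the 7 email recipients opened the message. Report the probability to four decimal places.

P = 0.2097

X ~ Binomial(n=7, p=0.20).
P(X ≤ 0) = C(7,0)·0.20^0·0.80^7.
= 0.209715 = 0.2097.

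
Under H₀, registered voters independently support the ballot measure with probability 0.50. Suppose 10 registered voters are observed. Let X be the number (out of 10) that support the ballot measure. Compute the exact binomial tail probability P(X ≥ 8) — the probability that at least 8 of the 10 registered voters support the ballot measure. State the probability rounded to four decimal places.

X ~ Binomial(n=10, p=0.50).
P(X ≥ 8) = C(10,8)·0.50^8·0.50^2 + C(10,9)·0.50^9·0.50^1 + C(10,10)·0.50^10·0.50^0.
= 0.043945 + 0.009766 + 0.000977 = 0.0547.

P = 0.0547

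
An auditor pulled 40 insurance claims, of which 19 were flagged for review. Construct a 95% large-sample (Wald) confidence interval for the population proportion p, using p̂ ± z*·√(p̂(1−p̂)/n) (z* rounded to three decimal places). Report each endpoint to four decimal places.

p̂ = 19/40 = 0.47500.
SE(p̂) = √(0.47500·0.52500/40) = 0.078958.
For 95% confidence, z* = 1.960.
Margin of error: 1.960 × 0.078958 = 0.15476.
So the interval runs from 0.3202 to 0.6298.

(0.3202, 0.6298)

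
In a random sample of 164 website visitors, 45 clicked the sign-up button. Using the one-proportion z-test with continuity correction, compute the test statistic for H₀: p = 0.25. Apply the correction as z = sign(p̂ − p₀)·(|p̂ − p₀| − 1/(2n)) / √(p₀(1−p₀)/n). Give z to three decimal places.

The sample proportion is 45/164 = 0.27439. p̂ − p₀ = 0.024390.
1/(2n) = 0.003049.
Corrected numerator: |0.024390| − 0.003049 = 0.021341.
Under H₀, SE = √(p₀(1−p₀)/n) = √(0.25·0.75/164) = √0.001143293 = 0.033813.
z = +0.021341/0.033813 = 0.631.

z = 0.631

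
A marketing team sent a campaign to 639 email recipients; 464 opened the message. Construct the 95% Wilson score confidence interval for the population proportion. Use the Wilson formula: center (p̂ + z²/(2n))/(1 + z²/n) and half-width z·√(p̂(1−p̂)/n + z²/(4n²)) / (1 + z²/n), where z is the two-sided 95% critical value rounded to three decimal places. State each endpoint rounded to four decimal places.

(0.6903, 0.7593)

Here p̂ = 464/639 = 0.72613 and z = 1.960 (z² = 3.841600).
Denominator 1 + z²/n = 1 + 3.841600/639 = 1.006012.
Center = (0.72613 + 0.003006)/1.006012 = 0.72478.
Radicand: p̂(1−p̂)/n + z²/(4n²) = 0.000311210 + 0.000002352 = 0.000313562.
Half-width = z·√(radicand)/denom = 1.960·0.017708/1.006012 = 0.03450.
So the interval runs from 0.6903 to 0.7593.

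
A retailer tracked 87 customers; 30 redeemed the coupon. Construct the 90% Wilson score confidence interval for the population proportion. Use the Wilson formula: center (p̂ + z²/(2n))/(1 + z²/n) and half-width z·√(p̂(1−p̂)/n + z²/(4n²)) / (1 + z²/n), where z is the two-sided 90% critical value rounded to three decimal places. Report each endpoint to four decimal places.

Here p̂ = 30/87 = 0.34483 and z = 1.645 (z² = 2.706025).
Denominator 1 + z²/n = 1 + 2.706025/87 = 1.031104.
Center = (0.34483 + 0.015552)/1.031104 = 0.34951.
Radicand: p̂(1−p̂)/n + z²/(4n²) = 0.002596799 + 0.000089379 = 0.002686178.
Half-width = z·√(radicand)/denom = 1.645·0.051828/1.031104 = 0.08269.
So the interval runs from 0.2668 to 0.4322.

(0.2668, 0.4322)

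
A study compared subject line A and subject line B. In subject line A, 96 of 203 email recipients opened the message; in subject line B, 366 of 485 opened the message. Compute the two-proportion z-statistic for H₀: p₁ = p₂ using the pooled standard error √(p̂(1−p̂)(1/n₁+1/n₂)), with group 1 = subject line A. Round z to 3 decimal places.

z = -7.176

Sample proportions: p̂₁ = 96/203 = 0.47291 and p̂₂ = 366/485 = 0.75464.
Pooled p̂ = (96+366)/(203+485) = 462/688 = 0.67151.
Pooled SE = √[0.2205838·0.00698796] ≈ 0.039261.
z = (p̂₁ − p̂₂)/SE = (0.47291 − 0.75464)/0.039261 = -0.28173/0.039261 = -7.176.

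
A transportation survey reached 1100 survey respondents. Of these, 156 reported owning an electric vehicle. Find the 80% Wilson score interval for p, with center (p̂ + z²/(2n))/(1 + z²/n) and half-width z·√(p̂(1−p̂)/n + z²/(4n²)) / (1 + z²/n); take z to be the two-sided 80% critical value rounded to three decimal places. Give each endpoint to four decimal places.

(0.1289, 0.1558)

Here p̂ = 156/1100 = 0.14182 and z = 1.282 (z² = 1.643524).
Denominator 1 + z²/n = 1 + 1.643524/1100 = 1.001494.
Center = (0.14182 + 0.000747)/1.001494 = 0.14235.
Radicand: p̂(1−p̂)/n + z²/(4n²) = 0.000110642 + 0.000000340 = 0.000110982.
Half-width = z·√(radicand)/denom = 1.282·0.010535/1.001494 = 0.01349.
CI: 0.14235 ± 0.01349 = (0.1289, 0.1558).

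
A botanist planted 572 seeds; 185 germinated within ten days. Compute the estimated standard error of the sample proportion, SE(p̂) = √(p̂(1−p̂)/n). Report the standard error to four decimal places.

p̂ = 185/572 = 0.32343.
p̂(1−p̂) = 0.32343·0.67657 = 0.218823.
Dividing by n and taking the root: √0.000382558 = 0.0196.

SE = 0.0196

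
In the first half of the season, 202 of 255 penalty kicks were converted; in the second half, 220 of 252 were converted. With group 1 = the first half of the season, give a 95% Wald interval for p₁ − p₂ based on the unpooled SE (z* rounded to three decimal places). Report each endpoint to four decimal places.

p̂₁ = 202/255 = 0.79216, p̂₂ = 220/252 = 0.87302; p̂₁ − p̂₂ = -0.08086.
SE = √(0.000645664 + 0.000439917) = √0.001085581 = 0.032948.
The 95% critical value is z* = 1.960. Margin of error = 0.06458.
Interval: -0.08086 ± 0.06458 → (-0.1454, -0.0163).

(-0.1454, -0.0163)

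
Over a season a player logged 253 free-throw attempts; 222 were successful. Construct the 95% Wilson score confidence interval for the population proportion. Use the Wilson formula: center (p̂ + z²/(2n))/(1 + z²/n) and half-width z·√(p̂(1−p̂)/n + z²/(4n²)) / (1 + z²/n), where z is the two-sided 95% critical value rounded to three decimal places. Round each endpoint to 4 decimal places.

(0.8313, 0.9123)

p̂ = 222/253 = 0.87747; z = 1.960, so z² = 3.841600.
Denominator 1 + z²/n = 1 + 3.841600/253 = 1.015184.
Adjusted center: (0.87747 + z²/(2n))/1.015184 = 0.87182.
Radicand: p̂(1−p̂)/n + z²/(4n²) = 0.000424965 + 0.000015004 = 0.000439969.
Half-width = 1.960·√0.000439969/1.015184 = 0.04050.
CI: 0.87182 ± 0.04050 = (0.8313, 0.9123).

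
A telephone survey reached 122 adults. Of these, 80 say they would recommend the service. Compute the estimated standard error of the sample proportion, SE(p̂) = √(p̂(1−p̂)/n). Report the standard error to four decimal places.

The sample proportion is 80/122 = 0.65574.
p̂(1−p̂) = 0.225745.
SE = √(0.225745/122) = √0.001850369 = 0.0430.

SE = 0.0430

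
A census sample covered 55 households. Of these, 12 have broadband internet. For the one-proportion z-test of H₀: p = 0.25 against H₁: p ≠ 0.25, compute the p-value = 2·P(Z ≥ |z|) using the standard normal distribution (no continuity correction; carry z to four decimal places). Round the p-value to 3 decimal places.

p-value = 0.586

The sample proportion is 12/55 = 0.21818.
SE₀ = √(0.25·0.75/55) = 0.058387.
Test statistic (full precision, shown to 4 dp): z = (12/55 − 0.25)/SE₀ ≈ -0.5449.
From the standard normal, 2·P(Z ≥ |z|) = 0.586.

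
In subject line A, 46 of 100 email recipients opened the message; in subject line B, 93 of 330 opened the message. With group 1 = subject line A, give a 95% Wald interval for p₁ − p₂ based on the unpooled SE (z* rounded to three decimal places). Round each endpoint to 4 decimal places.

(0.0691, 0.2873)

p̂₁ = 0.46000, p̂₂ = 0.28182, so the observed difference is 0.17818.
SE = √(0.002484000 + 0.000613323) = √0.003097323 = 0.055654.
The 95% critical value is z* = 1.960. Margin of error = 0.10908.
CI: 0.17818 ± 0.10908 = (0.0691, 0.2873).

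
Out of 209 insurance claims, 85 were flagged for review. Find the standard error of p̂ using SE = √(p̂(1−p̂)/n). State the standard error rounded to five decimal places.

SE = 0.03398

p̂ = 85/209 = 0.40670.
p̂(1−p̂) = 0.40670·0.59330 = 0.241295.
SE = √(0.241295/209) = √0.001154522 = 0.03398.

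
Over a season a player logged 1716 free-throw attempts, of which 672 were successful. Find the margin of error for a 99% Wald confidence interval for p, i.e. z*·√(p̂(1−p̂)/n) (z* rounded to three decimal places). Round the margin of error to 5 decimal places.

With x = 672 successes in n = 1716, p̂ = 0.39161.
Standard error of p̂: √(0.238251/1716) = √0.000138841 = 0.011783.
z* = 2.576 at the 99% level.
So ME = 0.03035.

ME = 0.03035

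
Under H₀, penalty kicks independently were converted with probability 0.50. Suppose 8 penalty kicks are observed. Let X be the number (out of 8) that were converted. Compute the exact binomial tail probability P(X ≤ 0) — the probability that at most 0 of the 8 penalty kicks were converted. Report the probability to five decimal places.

P = 0.00391

X ~ Binomial(n=8, p=0.50).
P(X ≤ 0) = C(8,0)·0.50^0·0.50^8.
= 0.003906 = 0.00391.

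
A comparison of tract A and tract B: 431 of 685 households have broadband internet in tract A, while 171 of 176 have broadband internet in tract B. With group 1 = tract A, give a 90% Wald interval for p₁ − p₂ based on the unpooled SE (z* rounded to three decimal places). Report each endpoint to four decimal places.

(-0.3791, -0.3057)

p̂₁ = 0.62920, p̂₂ = 0.97159, so the observed difference is -0.34239.
SE = √(0.000340596 + 0.000156830) = √0.000497426 = 0.022303.
The 90% critical value is z* = 1.645. Margin of error = 0.03669.
So the interval runs from -0.3791 to -0.3057.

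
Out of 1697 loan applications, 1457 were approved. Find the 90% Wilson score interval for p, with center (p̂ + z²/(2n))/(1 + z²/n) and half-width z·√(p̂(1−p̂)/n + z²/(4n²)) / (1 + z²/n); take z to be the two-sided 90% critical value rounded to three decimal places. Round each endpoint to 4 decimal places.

(0.8441, 0.8719)

p̂ = 1457/1697 = 0.85857; z = 1.645, so z² = 2.706025.
Denominator 1 + z²/n = 1 + 2.706025/1697 = 1.001595.
Adjusted center: (0.85857 + z²/(2n))/1.001595 = 0.85800.
Radicand: p̂(1−p̂)/n + z²/(4n²) = 0.000071553 + 0.000000235 = 0.000071788.
Half-width = z·√(radicand)/denom = 1.645·0.008473/1.001595 = 0.01392.
So the interval runs from 0.8441 to 0.8719.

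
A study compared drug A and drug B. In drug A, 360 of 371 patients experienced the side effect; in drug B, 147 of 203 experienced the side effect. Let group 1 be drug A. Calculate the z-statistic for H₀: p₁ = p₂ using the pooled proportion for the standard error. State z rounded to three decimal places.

z = 8.783

p̂₁ = 360/371 = 0.97035, p̂₂ = 147/203 = 0.72414.
Pooling: p̂ = 507/574 = 0.88328.
Pooled SE = √[0.1031001·0.00762153] ≈ 0.028032.
z = (p̂₁ − p̂₂)/SE = (0.97035 − 0.72414)/0.028032 = 0.24621/0.028032 = 8.783.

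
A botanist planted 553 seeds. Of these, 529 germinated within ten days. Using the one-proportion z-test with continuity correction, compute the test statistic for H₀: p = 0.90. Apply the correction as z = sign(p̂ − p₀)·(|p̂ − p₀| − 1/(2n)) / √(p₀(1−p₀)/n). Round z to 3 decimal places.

The sample proportion is 529/553 = 0.95660. p̂ − p₀ = 0.056600.
1/(2n) = 0.000904.
Corrected numerator: |0.056600| − 0.000904 = 0.055696.
SE₀ = √(0.90·0.10/553) = 0.012757.
z = (+)0.055696/0.012757 = 4.366.

z = 4.366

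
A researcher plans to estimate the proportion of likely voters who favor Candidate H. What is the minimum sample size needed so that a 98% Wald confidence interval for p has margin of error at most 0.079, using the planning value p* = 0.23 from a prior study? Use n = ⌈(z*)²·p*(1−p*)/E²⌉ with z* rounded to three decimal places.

n = 154

The 98% critical value is z* = 2.326.
p*(1−p*) = 0.23·0.77 = 0.1771.
Required n before rounding: 5.410276 × 0.1771 / 0.079² = 153.527.
Rounding up, n = 154.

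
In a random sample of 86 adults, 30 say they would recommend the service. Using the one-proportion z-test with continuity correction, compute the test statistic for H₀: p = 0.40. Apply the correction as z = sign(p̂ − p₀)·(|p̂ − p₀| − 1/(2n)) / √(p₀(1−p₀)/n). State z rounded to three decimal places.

z = -0.858

p̂ = 30/86 = 0.34884. p̂ − p₀ = -0.051163.
Continuity correction 1/(2n) = 1/172 = 0.005814.
Corrected numerator: |-0.051163| − 0.005814 = 0.045349.
Under H₀, SE = √(p₀(1−p₀)/n) = √(0.40·0.60/86) = √0.002790698 = 0.052827.
z = (−)0.045349/0.052827 = -0.858.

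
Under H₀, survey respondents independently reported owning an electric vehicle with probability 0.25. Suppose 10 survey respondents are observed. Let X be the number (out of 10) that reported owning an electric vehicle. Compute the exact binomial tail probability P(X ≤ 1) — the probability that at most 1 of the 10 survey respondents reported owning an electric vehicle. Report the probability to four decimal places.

P = 0.2440

X is binomial with n = 10 and p = 0.25.
P(X ≤ 1) = C(10,0)·0.25^0·0.75^10 + C(10,1)·0.25^1·0.75^9.
= 0.056314 + 0.187712 = 0.2440.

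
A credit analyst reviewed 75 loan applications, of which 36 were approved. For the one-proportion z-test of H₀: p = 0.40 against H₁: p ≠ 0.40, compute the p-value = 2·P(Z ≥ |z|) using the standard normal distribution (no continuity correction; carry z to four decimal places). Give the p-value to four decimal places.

Sample proportion p̂ = 36/75 = 0.48000.
Under H₀, SE = √(p₀(1−p₀)/n) = √(0.40·0.60/75) = √0.003200000 = 0.056569.
Test statistic (full precision, shown to 4 dp): z = (36/75 − 0.40)/SE₀ ≈ 1.4142.
From the standard normal, 2·P(Z ≥ |z|) = 0.1573.

p-value = 0.1573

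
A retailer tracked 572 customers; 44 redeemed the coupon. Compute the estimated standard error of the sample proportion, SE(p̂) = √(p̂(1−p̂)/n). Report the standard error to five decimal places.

SE = 0.01114

The sample proportion is 44/572 = 0.07692.
p̂(1−p̂) = 0.071003.
Dividing by n and taking the root: √0.000124131 = 0.01114.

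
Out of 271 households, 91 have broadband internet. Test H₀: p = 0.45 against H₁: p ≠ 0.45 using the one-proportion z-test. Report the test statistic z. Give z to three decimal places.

z = -3.779

The sample proportion is 91/271 = 0.33579.
Null standard error: √(0.45·0.55/271) = √0.000913284 = 0.030221.
z = (p̂ − p₀)/SE = (0.33579 − 0.45)/0.030221 = -3.779.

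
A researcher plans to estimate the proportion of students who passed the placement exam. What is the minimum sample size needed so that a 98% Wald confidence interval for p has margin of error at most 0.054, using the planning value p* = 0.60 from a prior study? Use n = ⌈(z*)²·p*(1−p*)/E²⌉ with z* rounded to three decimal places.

n = 446

For 98% confidence, z* = 2.326.
p*(1−p*) = 0.2400.
(z*)²·p*(1−p*)/E² = 5.410276·0.2400/0.002916 = 445.290.
⌈445.290⌉ = 446.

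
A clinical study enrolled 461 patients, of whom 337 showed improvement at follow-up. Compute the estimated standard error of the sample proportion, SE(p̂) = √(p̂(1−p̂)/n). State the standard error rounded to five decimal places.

SE = 0.02065

The sample proportion is 337/461 = 0.73102.
p̂(1−p̂) = 0.196630.
SE = √(0.196630/461) = 0.02065.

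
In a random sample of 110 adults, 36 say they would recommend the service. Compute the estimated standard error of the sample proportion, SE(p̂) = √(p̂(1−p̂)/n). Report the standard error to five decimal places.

SE = 0.04474

Sample proportion p̂ = 36/110 = 0.32727.
p̂(1−p̂) = 0.220164.
SE = √(0.220164/110) = 0.04474.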